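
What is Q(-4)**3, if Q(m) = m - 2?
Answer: -216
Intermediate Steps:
Q(m) = -2 + m
Q(-4)**3 = (-2 - 4)**3 = (-6)**3 = -216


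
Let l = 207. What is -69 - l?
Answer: -276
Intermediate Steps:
-69 - l = -69 - 1*207 = -69 - 207 = -276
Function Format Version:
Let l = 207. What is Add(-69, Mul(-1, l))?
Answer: -276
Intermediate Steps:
Add(-69, Mul(-1, l)) = Add(-69, Mul(-1, 207)) = Add(-69, -207) = -276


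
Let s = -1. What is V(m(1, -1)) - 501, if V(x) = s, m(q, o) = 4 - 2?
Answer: -502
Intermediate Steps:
m(q, o) = 2
V(x) = -1
V(m(1, -1)) - 501 = -1 - 501 = -502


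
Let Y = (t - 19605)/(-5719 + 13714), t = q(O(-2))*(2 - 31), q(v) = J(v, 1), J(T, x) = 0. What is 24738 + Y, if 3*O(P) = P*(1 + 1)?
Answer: 13184047/533 ≈ 24736.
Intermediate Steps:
O(P) = 2*P/3 (O(P) = (P*(1 + 1))/3 = (P*2)/3 = (2*P)/3 = 2*P/3)
q(v) = 0
t = 0 (t = 0*(2 - 31) = 0*(-29) = 0)
Y = -1307/533 (Y = (0 - 19605)/(-5719 + 13714) = -19605/7995 = -19605*1/7995 = -1307/533 ≈ -2.4522)
24738 + Y = 24738 - 1307/533 = 13184047/533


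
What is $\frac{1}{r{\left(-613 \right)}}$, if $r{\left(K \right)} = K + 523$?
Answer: $- \frac{1}{90} \approx -0.011111$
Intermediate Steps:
$r{\left(K \right)} = 523 + K$
$\frac{1}{r{\left(-613 \right)}} = \frac{1}{523 - 613} = \frac{1}{-90} = - \frac{1}{90}$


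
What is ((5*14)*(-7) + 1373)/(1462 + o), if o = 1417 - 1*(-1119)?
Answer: 883/3998 ≈ 0.22086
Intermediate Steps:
o = 2536 (o = 1417 + 1119 = 2536)
((5*14)*(-7) + 1373)/(1462 + o) = ((5*14)*(-7) + 1373)/(1462 + 2536) = (70*(-7) + 1373)/3998 = (-490 + 1373)*(1/3998) = 883*(1/3998) = 883/3998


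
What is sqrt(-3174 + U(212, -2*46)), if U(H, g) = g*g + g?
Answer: sqrt(5198) ≈ 72.097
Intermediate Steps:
U(H, g) = g + g**2 (U(H, g) = g**2 + g = g + g**2)
sqrt(-3174 + U(212, -2*46)) = sqrt(-3174 + (-2*46)*(1 - 2*46)) = sqrt(-3174 - 92*(1 - 92)) = sqrt(-3174 - 92*(-91)) = sqrt(-3174 + 8372) = sqrt(5198)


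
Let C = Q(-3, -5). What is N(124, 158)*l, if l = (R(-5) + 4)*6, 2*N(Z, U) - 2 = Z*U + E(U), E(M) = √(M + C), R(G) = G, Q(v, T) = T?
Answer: -58782 - 9*√17 ≈ -58819.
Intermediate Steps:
C = -5
E(M) = √(-5 + M) (E(M) = √(M - 5) = √(-5 + M))
N(Z, U) = 1 + √(-5 + U)/2 + U*Z/2 (N(Z, U) = 1 + (Z*U + √(-5 + U))/2 = 1 + (U*Z + √(-5 + U))/2 = 1 + (√(-5 + U) + U*Z)/2 = 1 + (√(-5 + U)/2 + U*Z/2) = 1 + √(-5 + U)/2 + U*Z/2)
l = -6 (l = (-5 + 4)*6 = -1*6 = -6)
N(124, 158)*l = (1 + √(-5 + 158)/2 + (½)*158*124)*(-6) = (1 + √153/2 + 9796)*(-6) = (1 + (3*√17)/2 + 9796)*(-6) = (1 + 3*√17/2 + 9796)*(-6) = (9797 + 3*√17/2)*(-6) = -58782 - 9*√17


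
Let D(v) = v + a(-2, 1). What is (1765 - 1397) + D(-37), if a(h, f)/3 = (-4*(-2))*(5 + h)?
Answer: 403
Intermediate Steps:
a(h, f) = 120 + 24*h (a(h, f) = 3*((-4*(-2))*(5 + h)) = 3*(8*(5 + h)) = 3*(40 + 8*h) = 120 + 24*h)
D(v) = 72 + v (D(v) = v + (120 + 24*(-2)) = v + (120 - 48) = v + 72 = 72 + v)
(1765 - 1397) + D(-37) = (1765 - 1397) + (72 - 37) = 368 + 35 = 403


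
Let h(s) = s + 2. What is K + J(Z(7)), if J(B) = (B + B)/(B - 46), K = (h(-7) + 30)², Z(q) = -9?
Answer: 34393/55 ≈ 625.33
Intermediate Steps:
h(s) = 2 + s
K = 625 (K = ((2 - 7) + 30)² = (-5 + 30)² = 25² = 625)
J(B) = 2*B/(-46 + B) (J(B) = (2*B)/(-46 + B) = 2*B/(-46 + B))
K + J(Z(7)) = 625 + 2*(-9)/(-46 - 9) = 625 + 2*(-9)/(-55) = 625 + 2*(-9)*(-1/55) = 625 + 18/55 = 34393/55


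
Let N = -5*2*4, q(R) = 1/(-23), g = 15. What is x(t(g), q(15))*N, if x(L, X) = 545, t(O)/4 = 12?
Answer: -21800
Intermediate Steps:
t(O) = 48 (t(O) = 4*12 = 48)
q(R) = -1/23
N = -40 (N = -10*4 = -40)
x(t(g), q(15))*N = 545*(-40) = -21800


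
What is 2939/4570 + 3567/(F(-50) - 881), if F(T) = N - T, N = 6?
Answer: -925101/251350 ≈ -3.6805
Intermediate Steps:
F(T) = 6 - T
2939/4570 + 3567/(F(-50) - 881) = 2939/4570 + 3567/((6 - 1*(-50)) - 881) = 2939*(1/4570) + 3567/((6 + 50) - 881) = 2939/4570 + 3567/(56 - 881) = 2939/4570 + 3567/(-825) = 2939/4570 + 3567*(-1/825) = 2939/4570 - 1189/275 = -925101/251350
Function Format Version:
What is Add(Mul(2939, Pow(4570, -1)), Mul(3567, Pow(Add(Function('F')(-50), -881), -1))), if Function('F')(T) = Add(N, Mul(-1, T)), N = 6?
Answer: Rational(-925101, 251350) ≈ -3.6805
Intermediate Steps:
Function('F')(T) = Add(6, Mul(-1, T))
Add(Mul(2939, Pow(4570, -1)), Mul(3567, Pow(Add(Function('F')(-50), -881), -1))) = Add(Mul(2939, Pow(4570, -1)), Mul(3567, Pow(Add(Add(6, Mul(-1, -50)), -881), -1))) = Add(Mul(2939, Rational(1, 4570)), Mul(3567, Pow(Add(Add(6, 50), -881), -1))) = Add(Rational(2939, 4570), Mul(3567, Pow(Add(56, -881), -1))) = Add(Rational(2939, 4570), Mul(3567, Pow(-825, -1))) = Add(Rational(2939, 4570), Mul(3567, Rational(-1, 825))) = Add(Rational(2939, 4570), Rational(-1189, 275)) = Rational(-925101, 251350)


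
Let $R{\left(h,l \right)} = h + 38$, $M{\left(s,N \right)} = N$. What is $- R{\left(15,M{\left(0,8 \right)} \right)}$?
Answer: $-53$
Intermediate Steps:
$R{\left(h,l \right)} = 38 + h$
$- R{\left(15,M{\left(0,8 \right)} \right)} = - (38 + 15) = \left(-1\right) 53 = -53$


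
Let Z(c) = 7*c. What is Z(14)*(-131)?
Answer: -12838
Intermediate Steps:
Z(14)*(-131) = (7*14)*(-131) = 98*(-131) = -12838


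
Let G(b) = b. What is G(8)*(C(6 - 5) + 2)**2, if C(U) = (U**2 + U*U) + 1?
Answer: 200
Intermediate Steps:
C(U) = 1 + 2*U**2 (C(U) = (U**2 + U**2) + 1 = 2*U**2 + 1 = 1 + 2*U**2)
G(8)*(C(6 - 5) + 2)**2 = 8*((1 + 2*(6 - 5)**2) + 2)**2 = 8*((1 + 2*1**2) + 2)**2 = 8*((1 + 2*1) + 2)**2 = 8*((1 + 2) + 2)**2 = 8*(3 + 2)**2 = 8*5**2 = 8*25 = 200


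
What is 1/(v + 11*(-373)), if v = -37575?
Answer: -1/41678 ≈ -2.3993e-5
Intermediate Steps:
1/(v + 11*(-373)) = 1/(-37575 + 11*(-373)) = 1/(-37575 - 4103) = 1/(-41678) = -1/41678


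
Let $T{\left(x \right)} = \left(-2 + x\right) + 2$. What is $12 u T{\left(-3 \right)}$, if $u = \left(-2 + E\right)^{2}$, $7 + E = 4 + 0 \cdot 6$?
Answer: $-900$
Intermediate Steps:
$T{\left(x \right)} = x$
$E = -3$ ($E = -7 + \left(4 + 0 \cdot 6\right) = -7 + \left(4 + 0\right) = -7 + 4 = -3$)
$u = 25$ ($u = \left(-2 - 3\right)^{2} = \left(-5\right)^{2} = 25$)
$12 u T{\left(-3 \right)} = 12 \cdot 25 \left(-3\right) = 300 \left(-3\right) = -900$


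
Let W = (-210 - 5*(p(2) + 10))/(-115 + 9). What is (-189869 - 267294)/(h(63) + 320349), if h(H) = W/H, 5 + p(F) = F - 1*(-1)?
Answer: -1526467257/1069645436 ≈ -1.4271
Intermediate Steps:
p(F) = -4 + F (p(F) = -5 + (F - 1*(-1)) = -5 + (F + 1) = -5 + (1 + F) = -4 + F)
W = 125/53 (W = (-210 - 5*((-4 + 2) + 10))/(-115 + 9) = (-210 - 5*(-2 + 10))/(-106) = (-210 - 5*8)*(-1/106) = (-210 - 40)*(-1/106) = -250*(-1/106) = 125/53 ≈ 2.3585)
h(H) = 125/(53*H)
(-189869 - 267294)/(h(63) + 320349) = (-189869 - 267294)/((125/53)/63 + 320349) = -457163/((125/53)*(1/63) + 320349) = -457163/(125/3339 + 320349) = -457163/1069645436/3339 = -457163*3339/1069645436 = -1526467257/1069645436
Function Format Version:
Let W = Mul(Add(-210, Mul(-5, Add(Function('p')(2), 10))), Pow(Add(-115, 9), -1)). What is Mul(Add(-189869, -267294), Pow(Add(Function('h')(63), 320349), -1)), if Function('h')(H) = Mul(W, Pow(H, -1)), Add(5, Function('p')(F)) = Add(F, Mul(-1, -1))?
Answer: Rational(-1526467257, 1069645436) ≈ -1.4271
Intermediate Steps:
Function('p')(F) = Add(-4, F) (Function('p')(F) = Add(-5, Add(F, Mul(-1, -1))) = Add(-5, Add(F, 1)) = Add(-5, Add(1, F)) = Add(-4, F))
W = Rational(125, 53) (W = Mul(Add(-210, Mul(-5, Add(Add(-4, 2), 10))), Pow(Add(-115, 9), -1)) = Mul(Add(-210, Mul(-5, Add(-2, 10))), Pow(-106, -1)) = Mul(Add(-210, Mul(-5, 8)), Rational(-1, 106)) = Mul(Add(-210, -40), Rational(-1, 106)) = Mul(-250, Rational(-1, 106)) = Rational(125, 53) ≈ 2.3585)
Function('h')(H) = Mul(Rational(125, 53), Pow(H, -1))
Mul(Add(-189869, -267294), Pow(Add(Function('h')(63), 320349), -1)) = Mul(Add(-189869, -267294), Pow(Add(Mul(Rational(125, 53), Pow(63, -1)), 320349), -1)) = Mul(-457163, Pow(Add(Mul(Rational(125, 53), Rational(1, 63)), 320349), -1)) = Mul(-457163, Pow(Add(Rational(125, 3339), 320349), -1)) = Mul(-457163, Pow(Rational(1069645436, 3339), -1)) = Mul(-457163, Rational(3339, 1069645436)) = Rational(-1526467257, 1069645436)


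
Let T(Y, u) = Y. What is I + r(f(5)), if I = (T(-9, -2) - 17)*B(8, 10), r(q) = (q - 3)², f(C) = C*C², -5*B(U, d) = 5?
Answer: 14910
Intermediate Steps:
B(U, d) = -1 (B(U, d) = -⅕*5 = -1)
f(C) = C³
r(q) = (-3 + q)²
I = 26 (I = (-9 - 17)*(-1) = -26*(-1) = 26)
I + r(f(5)) = 26 + (-3 + 5³)² = 26 + (-3 + 125)² = 26 + 122² = 26 + 14884 = 14910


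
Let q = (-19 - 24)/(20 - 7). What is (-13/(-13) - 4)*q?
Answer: 129/13 ≈ 9.9231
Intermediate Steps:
q = -43/13 ≈ -3.3077
(-13/(-13) - 4)*q = (-13/(-13) - 4)*(-43/13) = (-13*(-1/13) - 4)*(-43/13) = (1 - 4)*(-43/13) = -3*(-43/13) = 129/13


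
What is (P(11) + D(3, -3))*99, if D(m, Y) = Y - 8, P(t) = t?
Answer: 0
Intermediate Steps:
D(m, Y) = -8 + Y
(P(11) + D(3, -3))*99 = (11 + (-8 - 3))*99 = (11 - 11)*99 = 0*99 = 0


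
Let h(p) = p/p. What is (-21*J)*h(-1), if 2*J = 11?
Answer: -231/2 ≈ -115.50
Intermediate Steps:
h(p) = 1
J = 11/2 (J = (½)*11 = 11/2 ≈ 5.5000)
(-21*J)*h(-1) = -21*11/2*1 = -231/2*1 = -231/2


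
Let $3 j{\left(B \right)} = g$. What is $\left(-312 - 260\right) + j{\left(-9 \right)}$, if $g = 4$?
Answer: $- \frac{1712}{3} \approx -570.67$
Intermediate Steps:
$j{\left(B \right)} = \frac{4}{3}$ ($j{\left(B \right)} = \frac{1}{3} \cdot 4 = \frac{4}{3}$)
$\left(-312 - 260\right) + j{\left(-9 \right)} = \left(-312 - 260\right) + \frac{4}{3} = -572 + \frac{4}{3} = - \frac{1712}{3}$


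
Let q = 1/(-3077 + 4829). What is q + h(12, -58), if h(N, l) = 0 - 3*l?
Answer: 304849/1752 ≈ 174.00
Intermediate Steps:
h(N, l) = -3*l
q = 1/1752 ≈ 0.00057078
q + h(12, -58) = 1/1752 - 3*(-58) = 1/1752 + 174 = 304849/1752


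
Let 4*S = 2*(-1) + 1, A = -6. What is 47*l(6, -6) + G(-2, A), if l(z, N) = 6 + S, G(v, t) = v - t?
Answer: 1097/4 ≈ 274.25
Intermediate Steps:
S = -¼ (S = (2*(-1) + 1)/4 = (-2 + 1)/4 = (¼)*(-1) = -¼ ≈ -0.25000)
l(z, N) = 23/4 (l(z, N) = 6 - ¼ = 23/4)
47*l(6, -6) + G(-2, A) = 47*(23/4) + (-2 - 1*(-6)) = 1081/4 + (-2 + 6) = 1081/4 + 4 = 1097/4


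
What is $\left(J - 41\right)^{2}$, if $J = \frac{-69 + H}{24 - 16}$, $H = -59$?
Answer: $3249$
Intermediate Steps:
$J = -16$ ($J = \frac{-69 - 59}{24 - 16} = - \frac{128}{8} = \left(-128\right) \frac{1}{8} = -16$)
$\left(J - 41\right)^{2} = \left(-16 - 41\right)^{2} = \left(-57\right)^{2} = 3249$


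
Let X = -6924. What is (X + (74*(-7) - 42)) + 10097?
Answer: 2613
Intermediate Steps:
(X + (74*(-7) - 42)) + 10097 = (-6924 + (74*(-7) - 42)) + 10097 = (-6924 + (-518 - 42)) + 10097 = (-6924 - 560) + 10097 = -7484 + 10097 = 2613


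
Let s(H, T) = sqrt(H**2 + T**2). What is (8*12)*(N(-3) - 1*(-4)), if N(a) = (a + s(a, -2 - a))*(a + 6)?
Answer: -480 + 288*sqrt(10) ≈ 430.74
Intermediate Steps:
N(a) = (6 + a)*(a + sqrt(a**2 + (-2 - a)**2)) (N(a) = (a + sqrt(a**2 + (-2 - a)**2))*(a + 6) = (a + sqrt(a**2 + (-2 - a)**2))*(6 + a) = (6 + a)*(a + sqrt(a**2 + (-2 - a)**2)))
(8*12)*(N(-3) - 1*(-4)) = (8*12)*(((-3)**2 + 6*(-3) + 6*sqrt((-3)**2 + (2 - 3)**2) - 3*sqrt((-3)**2 + (2 - 3)**2)) - 1*(-4)) = 96*((9 - 18 + 6*sqrt(9 + (-1)**2) - 3*sqrt(9 + (-1)**2)) + 4) = 96*((9 - 18 + 6*sqrt(9 + 1) - 3*sqrt(9 + 1)) + 4) = 96*((9 - 18 + 6*sqrt(10) - 3*sqrt(10)) + 4) = 96*((-9 + 3*sqrt(10)) + 4) = 96*(-5 + 3*sqrt(10)) = -480 + 288*sqrt(10)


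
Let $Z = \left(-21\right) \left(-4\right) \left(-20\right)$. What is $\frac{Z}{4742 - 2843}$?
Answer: $- \frac{560}{633} \approx -0.88468$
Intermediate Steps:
$Z = -1680$ ($Z = 84 \left(-20\right) = -1680$)
$\frac{Z}{4742 - 2843} = - \frac{1680}{4742 - 2843} = - \frac{1680}{1899} = \left(-1680\right) \frac{1}{1899} = - \frac{560}{633}$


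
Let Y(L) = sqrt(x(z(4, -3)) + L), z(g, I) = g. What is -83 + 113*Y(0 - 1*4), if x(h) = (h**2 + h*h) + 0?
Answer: -83 + 226*sqrt(7) ≈ 514.94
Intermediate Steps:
x(h) = 2*h**2 (x(h) = (h**2 + h**2) + 0 = 2*h**2 + 0 = 2*h**2)
Y(L) = sqrt(32 + L) (Y(L) = sqrt(2*4**2 + L) = sqrt(2*16 + L) = sqrt(32 + L))
-83 + 113*Y(0 - 1*4) = -83 + 113*sqrt(32 + (0 - 1*4)) = -83 + 113*sqrt(32 + (0 - 4)) = -83 + 113*sqrt(32 - 4) = -83 + 113*sqrt(28) = -83 + 113*(2*sqrt(7)) = -83 + 226*sqrt(7)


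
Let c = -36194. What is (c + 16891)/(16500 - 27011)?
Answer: 19303/10511 ≈ 1.8365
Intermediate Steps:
(c + 16891)/(16500 - 27011) = (-36194 + 16891)/(16500 - 27011) = -19303/(-10511) = -19303*(-1/10511) = 19303/10511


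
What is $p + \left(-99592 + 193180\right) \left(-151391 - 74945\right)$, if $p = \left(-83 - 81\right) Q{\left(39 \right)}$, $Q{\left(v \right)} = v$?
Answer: $-21182339964$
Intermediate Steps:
$p = -6396$ ($p = \left(-83 - 81\right) 39 = \left(-164\right) 39 = -6396$)
$p + \left(-99592 + 193180\right) \left(-151391 - 74945\right) = -6396 + \left(-99592 + 193180\right) \left(-151391 - 74945\right) = -6396 + 93588 \left(-226336\right) = -6396 - 21182333568 = -21182339964$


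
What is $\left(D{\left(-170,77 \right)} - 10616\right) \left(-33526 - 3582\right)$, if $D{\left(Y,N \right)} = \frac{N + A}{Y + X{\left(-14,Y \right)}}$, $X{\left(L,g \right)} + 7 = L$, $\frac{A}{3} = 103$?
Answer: $\frac{75256582536}{191} \approx 3.9401 \cdot 10^{8}$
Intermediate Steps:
$A = 309$ ($A = 3 \cdot 103 = 309$)
$X{\left(L,g \right)} = -7 + L$
$D{\left(Y,N \right)} = \frac{309 + N}{-21 + Y}$ ($D{\left(Y,N \right)} = \frac{N + 309}{Y - 21} = \frac{309 + N}{Y - 21} = \frac{309 + N}{-21 + Y}$)
$\left(D{\left(-170,77 \right)} - 10616\right) \left(-33526 - 3582\right) = \left(\frac{309 + 77}{-21 - 170} - 10616\right) \left(-33526 - 3582\right) = \left(\frac{1}{-191} \cdot 386 - 10616\right) \left(-37108\right) = \left(\left(- \frac{1}{191}\right) 386 - 10616\right) \left(-37108\right) = \left(- \frac{386}{191} - 10616\right) \left(-37108\right) = \left(- \frac{2028042}{191}\right) \left(-37108\right) = \frac{75256582536}{191}$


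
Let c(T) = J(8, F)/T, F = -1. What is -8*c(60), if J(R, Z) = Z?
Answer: 2/15 ≈ 0.13333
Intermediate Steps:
c(T) = -1/T
-8*c(60) = -(-8)/60 = -8*(-1/60) = 2/15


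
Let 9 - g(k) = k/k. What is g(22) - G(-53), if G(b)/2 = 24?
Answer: -40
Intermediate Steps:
G(b) = 48 (G(b) = 2*24 = 48)
g(k) = 8 (g(k) = 9 - k/k = 9 - 1*1 = 9 - 1 = 8)
g(22) - G(-53) = 8 - 1*48 = 8 - 48 = -40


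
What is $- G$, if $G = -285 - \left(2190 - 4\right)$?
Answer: $2471$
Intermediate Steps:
$G = -2471$ ($G = -285 + \left(\left(-1171 + 4\right) - 1019\right) = -285 - 2186 = -2471$)
$- G = \left(-1\right) \left(-2471\right) = 2471$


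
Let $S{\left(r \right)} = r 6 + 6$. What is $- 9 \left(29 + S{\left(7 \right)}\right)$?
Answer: $-693$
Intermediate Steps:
$S{\left(r \right)} = 6 + 6 r$ ($S{\left(r \right)} = 6 r + 6 = 6 + 6 r$)
$- 9 \left(29 + S{\left(7 \right)}\right) = - 9 \left(29 + \left(6 + 6 \cdot 7\right)\right) = - 9 \left(29 + \left(6 + 42\right)\right) = - 9 \left(29 + 48\right) = \left(-9\right) 77 = -693$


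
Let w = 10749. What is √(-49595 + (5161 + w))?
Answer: I*√33685 ≈ 183.53*I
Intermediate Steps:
√(-49595 + (5161 + w)) = √(-49595 + (5161 + 10749)) = √(-49595 + 15910) = √(-33685) = I*√33685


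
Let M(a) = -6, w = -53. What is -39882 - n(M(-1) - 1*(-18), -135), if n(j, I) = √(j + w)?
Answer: -39882 - I*√41 ≈ -39882.0 - 6.4031*I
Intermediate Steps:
n(j, I) = √(-53 + j) (n(j, I) = √(j - 53) = √(-53 + j))
-39882 - n(M(-1) - 1*(-18), -135) = -39882 - √(-53 + (-6 - 1*(-18))) = -39882 - √(-53 + (-6 + 18)) = -39882 - √(-53 + 12) = -39882 - √(-41) = -39882 - I*√41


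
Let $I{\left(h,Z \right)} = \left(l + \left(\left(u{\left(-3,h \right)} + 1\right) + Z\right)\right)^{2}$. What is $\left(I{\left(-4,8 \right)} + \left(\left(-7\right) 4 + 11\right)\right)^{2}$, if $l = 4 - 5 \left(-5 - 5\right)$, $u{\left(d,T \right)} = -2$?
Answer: $13719616$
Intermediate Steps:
$l = 54$ ($l = 4 - 5 \left(-5 - 5\right) = 4 - -50 = 4 + 50 = 54$)
$I{\left(h,Z \right)} = \left(53 + Z\right)^{2}$ ($I{\left(h,Z \right)} = \left(54 + \left(\left(-2 + 1\right) + Z\right)\right)^{2} = \left(54 + \left(-1 + Z\right)\right)^{2} = \left(53 + Z\right)^{2}$)
$\left(I{\left(-4,8 \right)} + \left(\left(-7\right) 4 + 11\right)\right)^{2} = \left(\left(53 + 8\right)^{2} + \left(\left(-7\right) 4 + 11\right)\right)^{2} = \left(61^{2} + \left(-28 + 11\right)\right)^{2} = \left(3721 - 17\right)^{2} = 3704^{2} = 13719616$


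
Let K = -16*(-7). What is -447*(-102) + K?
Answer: 45706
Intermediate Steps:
K = 112
-447*(-102) + K = -447*(-102) + 112 = 45594 + 112 = 45706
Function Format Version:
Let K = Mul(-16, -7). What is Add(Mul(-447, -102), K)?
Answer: 45706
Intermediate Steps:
K = 112
Add(Mul(-447, -102), K) = Add(Mul(-447, -102), 112) = Add(45594, 112) = 45706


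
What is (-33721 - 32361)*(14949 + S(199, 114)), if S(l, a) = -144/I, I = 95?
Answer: -4938798258/5 ≈ -9.8776e+8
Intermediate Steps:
S(l, a) = -144/95
(-33721 - 32361)*(14949 + S(199, 114)) = (-33721 - 32361)*(14949 - 144/95) = -66082*1420011/95 = -4938798258/5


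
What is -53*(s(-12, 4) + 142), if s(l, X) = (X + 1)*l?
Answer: -4346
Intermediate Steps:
s(l, X) = l*(1 + X) (s(l, X) = (1 + X)*l = l*(1 + X))
-53*(s(-12, 4) + 142) = -53*(-12*(1 + 4) + 142) = -53*(-12*5 + 142) = -53*(-60 + 142) = -53*82 = -4346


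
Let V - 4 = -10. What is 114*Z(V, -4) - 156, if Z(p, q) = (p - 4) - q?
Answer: -840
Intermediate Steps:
V = -6 (V = 4 - 10 = -6)
Z(p, q) = -4 + p - q (Z(p, q) = (-4 + p) - q = -4 + p - q)
114*Z(V, -4) - 156 = 114*(-4 - 6 - 1*(-4)) - 156 = 114*(-4 - 6 + 4) - 156 = 114*(-6) - 156 = -684 - 156 = -840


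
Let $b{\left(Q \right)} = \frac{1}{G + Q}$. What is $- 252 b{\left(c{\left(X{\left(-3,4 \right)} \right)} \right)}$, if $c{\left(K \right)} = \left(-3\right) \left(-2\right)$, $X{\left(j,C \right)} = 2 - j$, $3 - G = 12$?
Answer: $84$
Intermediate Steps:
$G = -9$ ($G = 3 - 12 = -9$)
$c{\left(K \right)} = 6$
$b{\left(Q \right)} = \frac{1}{-9 + Q}$
$- 252 b{\left(c{\left(X{\left(-3,4 \right)} \right)} \right)} = - \frac{252}{-9 + 6} = - \frac{252}{-3} = \left(-252\right) \left(- \frac{1}{3}\right) = 84$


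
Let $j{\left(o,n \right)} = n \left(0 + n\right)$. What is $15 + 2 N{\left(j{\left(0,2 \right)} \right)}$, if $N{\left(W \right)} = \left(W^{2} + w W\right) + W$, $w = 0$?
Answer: $55$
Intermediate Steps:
$j{\left(o,n \right)} = n^{2}$ ($j{\left(o,n \right)} = n n = n^{2}$)
$N{\left(W \right)} = W + W^{2}$ ($N{\left(W \right)} = \left(W^{2} + 0 W\right) + W = \left(W^{2} + 0\right) + W = W^{2} + W = W + W^{2}$)
$15 + 2 N{\left(j{\left(0,2 \right)} \right)} = 15 + 2 \cdot 2^{2} \left(1 + 2^{2}\right) = 15 + 2 \cdot 4 \left(1 + 4\right) = 15 + 2 \cdot 4 \cdot 5 = 15 + 2 \cdot 20 = 15 + 40 = 55$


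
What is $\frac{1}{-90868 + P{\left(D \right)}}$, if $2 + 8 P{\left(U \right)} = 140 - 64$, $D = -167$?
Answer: $- \frac{4}{363435} \approx -1.1006 \cdot 10^{-5}$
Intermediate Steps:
$P{\left(U \right)} = \frac{37}{4}$ ($P{\left(U \right)} = - \frac{1}{4} + \frac{140 - 64}{8} = - \frac{1}{4} + \frac{1}{8} \cdot 76 = - \frac{1}{4} + \frac{19}{2} = \frac{37}{4}$)
$\frac{1}{-90868 + P{\left(D \right)}} = \frac{1}{-90868 + \frac{37}{4}} = \frac{1}{- \frac{363435}{4}} = - \frac{4}{363435}$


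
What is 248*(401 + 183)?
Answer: 144832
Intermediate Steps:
248*(401 + 183) = 248*584 = 144832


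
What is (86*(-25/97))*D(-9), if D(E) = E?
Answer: 19350/97 ≈ 199.48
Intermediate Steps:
(86*(-25/97))*D(-9) = (86*(-25/97))*(-9) = -2150/97*(-9) = 19350/97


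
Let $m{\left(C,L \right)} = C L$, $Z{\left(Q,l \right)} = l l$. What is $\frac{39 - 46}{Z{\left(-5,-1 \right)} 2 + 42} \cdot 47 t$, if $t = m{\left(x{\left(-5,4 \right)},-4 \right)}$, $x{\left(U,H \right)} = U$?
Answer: $- \frac{1645}{11} \approx -149.55$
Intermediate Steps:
$Z{\left(Q,l \right)} = l^{2}$
$t = 20$ ($t = \left(-5\right) \left(-4\right) = 20$)
$\frac{39 - 46}{Z{\left(-5,-1 \right)} 2 + 42} \cdot 47 t = \frac{39 - 46}{\left(-1\right)^{2} \cdot 2 + 42} \cdot 47 \cdot 20 = - \frac{7}{1 \cdot 2 + 42} \cdot 47 \cdot 20 = - \frac{7}{2 + 42} \cdot 47 \cdot 20 = - \frac{7}{44} \cdot 47 \cdot 20 = \left(-7\right) \frac{1}{44} \cdot 47 \cdot 20 = \left(- \frac{7}{44}\right) 47 \cdot 20 = \left(- \frac{329}{44}\right) 20 = - \frac{1645}{11}$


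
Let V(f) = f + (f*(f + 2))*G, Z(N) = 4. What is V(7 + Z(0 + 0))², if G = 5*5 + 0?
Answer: 12859396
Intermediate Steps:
G = 25 (G = 25 + 0 = 25)
V(f) = f + 25*f*(2 + f) (V(f) = f + (f*(f + 2))*25 = f + (f*(2 + f))*25 = f + 25*f*(2 + f))
V(7 + Z(0 + 0))² = ((7 + 4)*(51 + 25*(7 + 4)))² = (11*(51 + 25*11))² = (11*(51 + 275))² = (11*326)² = 3586² = 12859396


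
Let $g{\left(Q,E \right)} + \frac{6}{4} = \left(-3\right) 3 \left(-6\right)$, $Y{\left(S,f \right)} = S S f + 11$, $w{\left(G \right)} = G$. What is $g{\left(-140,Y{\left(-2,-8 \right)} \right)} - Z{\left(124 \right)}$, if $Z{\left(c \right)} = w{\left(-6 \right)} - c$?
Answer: $\frac{365}{2} \approx 182.5$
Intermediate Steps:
$Z{\left(c \right)} = -6 - c$
$Y{\left(S,f \right)} = 11 + f S^{2}$ ($Y{\left(S,f \right)} = S^{2} f + 11 = f S^{2} + 11 = 11 + f S^{2}$)
$g{\left(Q,E \right)} = \frac{105}{2}$ ($g{\left(Q,E \right)} = - \frac{3}{2} + \left(-3\right) 3 \left(-6\right) = - \frac{3}{2} - -54 = - \frac{3}{2} + 54 = \frac{105}{2}$)
$g{\left(-140,Y{\left(-2,-8 \right)} \right)} - Z{\left(124 \right)} = \frac{105}{2} - \left(-6 - 124\right) = \frac{105}{2} - -130 = \frac{105}{2} + 130 = \frac{365}{2}$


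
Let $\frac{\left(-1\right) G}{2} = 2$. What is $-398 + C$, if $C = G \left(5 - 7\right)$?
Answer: $-390$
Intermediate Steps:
$G = -4$ ($G = \left(-2\right) 2 = -4$)
$C = 8$ ($C = - 4 \left(5 - 7\right) = \left(-4\right) \left(-2\right) = 8$)
$-398 + C = -398 + 8 = -390$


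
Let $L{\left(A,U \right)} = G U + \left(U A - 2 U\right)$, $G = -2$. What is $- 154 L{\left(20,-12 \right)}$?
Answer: $29568$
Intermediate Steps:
$L{\left(A,U \right)} = - 4 U + A U$ ($L{\left(A,U \right)} = - 2 U + \left(U A - 2 U\right) = - 2 U + \left(A U - 2 U\right) = - 2 U + \left(- 2 U + A U\right) = - 4 U + A U$)
$- 154 L{\left(20,-12 \right)} = - 154 \left(- 12 \left(-4 + 20\right)\right) = - 154 \left(\left(-12\right) 16\right) = \left(-154\right) \left(-192\right) = 29568$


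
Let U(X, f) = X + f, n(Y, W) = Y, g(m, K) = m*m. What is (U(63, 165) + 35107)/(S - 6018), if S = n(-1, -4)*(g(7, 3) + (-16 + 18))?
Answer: -35335/6069 ≈ -5.8222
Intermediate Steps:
g(m, K) = m²
S = -51 (S = -(7² + (-16 + 18)) = -(49 + 2) = -1*51 = -51)
(U(63, 165) + 35107)/(S - 6018) = ((63 + 165) + 35107)/(-51 - 6018) = (228 + 35107)/(-6069) = 35335*(-1/6069) = -35335/6069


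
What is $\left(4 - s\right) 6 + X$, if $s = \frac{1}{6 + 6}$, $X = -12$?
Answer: $\frac{23}{2} \approx 11.5$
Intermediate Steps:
$s = \frac{1}{12} \approx 0.083333$
$\left(4 - s\right) 6 + X = \left(4 - \frac{1}{12}\right) 6 - 12 = \frac{47}{12} \cdot 6 - 12 = \frac{47}{2} - 12 = \frac{23}{2}$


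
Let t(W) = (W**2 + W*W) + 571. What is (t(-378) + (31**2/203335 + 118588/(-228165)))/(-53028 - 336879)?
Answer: -2656873541437762/3617863634346885 ≈ -0.73438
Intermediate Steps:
t(W) = 571 + 2*W**2 (t(W) = (W**2 + W**2) + 571 = 2*W**2 + 571 = 571 + 2*W**2)
(t(-378) + (31**2/203335 + 118588/(-228165)))/(-53028 - 336879) = ((571 + 2*(-378)**2) + (31**2/203335 + 118588/(-228165)))/(-53028 - 336879) = ((571 + 2*142884) + (961*(1/203335) + 118588*(-1/228165)))/(-389907) = ((571 + 285768) + (961/203335 - 118588/228165))*(-1/389907) = (286339 - 4778764883/9278786055)*(-1/389907) = (2656873541437762/9278786055)*(-1/389907) = -2656873541437762/3617863634346885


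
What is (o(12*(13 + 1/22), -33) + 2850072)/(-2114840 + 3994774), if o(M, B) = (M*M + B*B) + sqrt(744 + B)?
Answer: 347955765/227472014 + 3*sqrt(79)/1879934 ≈ 1.5297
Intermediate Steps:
o(M, B) = B**2 + M**2 + sqrt(744 + B) (o(M, B) = (M**2 + B**2) + sqrt(744 + B) = (B**2 + M**2) + sqrt(744 + B) = B**2 + M**2 + sqrt(744 + B))
(o(12*(13 + 1/22), -33) + 2850072)/(-2114840 + 3994774) = (((-33)**2 + (12*(13 + 1/22))**2 + sqrt(744 - 33)) + 2850072)/(-2114840 + 3994774) = ((1089 + (12*(13 + 1/22))**2 + sqrt(711)) + 2850072)/1879934 = ((1089 + (12*(287/22))**2 + 3*sqrt(79)) + 2850072)*(1/1879934) = ((1089 + (1722/11)**2 + 3*sqrt(79)) + 2850072)*(1/1879934) = ((1089 + 2965284/121 + 3*sqrt(79)) + 2850072)*(1/1879934) = ((3097053/121 + 3*sqrt(79)) + 2850072)*(1/1879934) = (347955765/121 + 3*sqrt(79))*(1/1879934) = 347955765/227472014 + 3*sqrt(79)/1879934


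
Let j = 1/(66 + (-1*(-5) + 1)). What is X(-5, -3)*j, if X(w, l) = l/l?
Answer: 1/72 ≈ 0.013889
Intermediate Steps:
X(w, l) = 1
j = 1/72 (j = 1/(66 + (5 + 1)) = 1/(66 + 6) = 1/72 ≈ 0.013889)
X(-5, -3)*j = 1*(1/72) = 1/72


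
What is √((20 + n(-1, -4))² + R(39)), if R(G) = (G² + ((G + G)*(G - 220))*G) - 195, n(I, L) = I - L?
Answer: I*√548747 ≈ 740.77*I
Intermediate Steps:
R(G) = -195 + G² + 2*G²*(-220 + G) (R(G) = (G² + ((2*G)*(-220 + G))*G) - 195 = (G² + (2*G*(-220 + G))*G) - 195 = (G² + 2*G²*(-220 + G)) - 195 = -195 + G² + 2*G²*(-220 + G))
√((20 + n(-1, -4))² + R(39)) = √((20 + (-1 - 1*(-4)))² + (-195 - 439*39² + 2*39³)) = √((20 + (-1 + 4))² + (-195 - 439*1521 + 2*59319)) = √((20 + 3)² + (-195 - 667719 + 118638)) = √(23² - 549276) = √(529 - 549276) = √(-548747) = I*√548747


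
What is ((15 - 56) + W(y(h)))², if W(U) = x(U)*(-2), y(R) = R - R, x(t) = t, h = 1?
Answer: 1681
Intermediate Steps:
y(R) = 0
W(U) = -2*U (W(U) = U*(-2) = -2*U)
((15 - 56) + W(y(h)))² = ((15 - 56) - 2*0)² = (-41 + 0)² = (-41)² = 1681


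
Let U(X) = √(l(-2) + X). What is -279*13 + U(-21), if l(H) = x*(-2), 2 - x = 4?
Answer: -3627 + I*√17 ≈ -3627.0 + 4.1231*I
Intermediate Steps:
x = -2 (x = 2 - 1*4 = 2 - 4 = -2)
l(H) = 4 (l(H) = -2*(-2) = 4)
U(X) = √(4 + X)
-279*13 + U(-21) = -279*13 + √(4 - 21) = -3627 + √(-17) = -3627 + I*√17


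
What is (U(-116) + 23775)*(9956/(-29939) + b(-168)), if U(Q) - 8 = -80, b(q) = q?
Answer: -119456198724/29939 ≈ -3.9900e+6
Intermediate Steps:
U(Q) = -72 (U(Q) = 8 - 80 = -72)
(U(-116) + 23775)*(9956/(-29939) + b(-168)) = (-72 + 23775)*(9956/(-29939) - 168) = 23703*(9956*(-1/29939) - 168) = 23703*(-9956/29939 - 168) = 23703*(-5039708/29939) = -119456198724/29939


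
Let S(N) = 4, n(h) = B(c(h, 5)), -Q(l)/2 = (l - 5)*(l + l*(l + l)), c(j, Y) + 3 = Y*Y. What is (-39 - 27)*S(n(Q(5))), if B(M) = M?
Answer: -264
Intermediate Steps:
c(j, Y) = -3 + Y² (c(j, Y) = -3 + Y*Y = -3 + Y²)
Q(l) = -2*(-5 + l)*(l + 2*l²) (Q(l) = -2*(l - 5)*(l + l*(l + l)) = -2*(-5 + l)*(l + l*(2*l)) = -2*(-5 + l)*(l + 2*l²))
n(h) = 22 (n(h) = -3 + 5² = -3 + 25 = 22)
(-39 - 27)*S(n(Q(5))) = (-39 - 27)*4 = -66*4 = -264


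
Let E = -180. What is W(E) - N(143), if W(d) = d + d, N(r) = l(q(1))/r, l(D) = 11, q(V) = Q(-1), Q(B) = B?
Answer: -4681/13 ≈ -360.08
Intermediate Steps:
q(V) = -1
N(r) = 11/r
W(d) = 2*d
W(E) - N(143) = 2*(-180) - 11/143 = -360 - 11/143 = -360 - 1*1/13 = -360 - 1/13 = -4681/13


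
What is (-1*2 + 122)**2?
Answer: 14400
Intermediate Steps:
(-1*2 + 122)**2 = (-2 + 122)**2 = 120**2 = 14400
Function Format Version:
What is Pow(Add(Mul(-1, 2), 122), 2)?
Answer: 14400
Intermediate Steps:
Pow(Add(Mul(-1, 2), 122), 2) = Pow(Add(-2, 122), 2) = Pow(120, 2) = 14400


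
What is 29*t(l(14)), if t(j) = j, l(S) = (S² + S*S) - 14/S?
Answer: 11339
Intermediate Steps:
l(S) = -14/S + 2*S² (l(S) = (S² + S²) - 14/S = 2*S² - 14/S = -14/S + 2*S²)
29*t(l(14)) = 29*(2*(-7 + 14³)/14) = 29*(2*(1/14)*(-7 + 2744)) = 29*(2*(1/14)*2737) = 29*391 = 11339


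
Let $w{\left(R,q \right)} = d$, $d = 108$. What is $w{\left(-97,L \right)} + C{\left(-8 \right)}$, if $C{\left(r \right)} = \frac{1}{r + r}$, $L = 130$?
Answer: $\frac{1727}{16} \approx 107.94$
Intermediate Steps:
$w{\left(R,q \right)} = 108$
$C{\left(r \right)} = \frac{1}{2 r}$
$w{\left(-97,L \right)} + C{\left(-8 \right)} = 108 + \frac{1}{2 \left(-8\right)} = 108 + \frac{1}{2} \left(- \frac{1}{8}\right) = 108 - \frac{1}{16} = \frac{1727}{16}$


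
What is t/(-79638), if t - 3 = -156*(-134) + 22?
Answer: -20929/79638 ≈ -0.26280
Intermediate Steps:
t = 20929 (t = 3 + (-156*(-134) + 22) = 3 + (20904 + 22) = 3 + 20926 = 20929)
t/(-79638) = 20929/(-79638) = 20929*(-1/79638) = -20929/79638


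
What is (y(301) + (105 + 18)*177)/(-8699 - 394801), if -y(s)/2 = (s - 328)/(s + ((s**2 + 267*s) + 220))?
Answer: -414831897/7688423500 ≈ -0.053955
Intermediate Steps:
y(s) = -2*(-328 + s)/(220 + s**2 + 268*s) (y(s) = -2*(s - 328)/(s + ((s**2 + 267*s) + 220)) = -2*(-328 + s)/(s + (220 + s**2 + 267*s)) = -2*(-328 + s)/(220 + s**2 + 268*s))
(y(301) + (105 + 18)*177)/(-8699 - 394801) = (2*(328 - 1*301)/(220 + 301**2 + 268*301) + (105 + 18)*177)/(-8699 - 394801) = (2*(328 - 301)/(220 + 90601 + 80668) + 123*177)/(-403500) = (2*27/171489 + 21771)*(-1/403500) = (2*(1/171489)*27 + 21771)*(-1/403500) = (18/57163 + 21771)*(-1/403500) = (1244495691/57163)*(-1/403500) = -414831897/7688423500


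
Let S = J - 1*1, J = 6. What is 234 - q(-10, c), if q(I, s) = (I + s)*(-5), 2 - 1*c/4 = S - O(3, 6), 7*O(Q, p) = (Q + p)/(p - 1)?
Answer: 904/7 ≈ 129.14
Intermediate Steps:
S = 5 (S = 6 - 1*1 = 6 - 1 = 5)
O(Q, p) = (Q + p)/(7*(-1 + p)) (O(Q, p) = ((Q + p)/(p - 1))/7 = ((Q + p)/(-1 + p))/7 = (Q + p)/(7*(-1 + p)))
c = -384/35 (c = 8 - 4*(5 - (3 + 6)/(7*(-1 + 6))) = 8 - 4*(5 - 9/(7*5)) = 8 - 4*(5 - 1*9/35) = 8 - 4*(5 - 9/35) = 8 - 4*166/35 = 8 - 664/35 = -384/35 ≈ -10.971)
q(I, s) = -5*I - 5*s
234 - q(-10, c) = 234 - (-5*(-10) - 5*(-384/35)) = 234 - (50 + 384/7) = 234 - 1*734/7 = 234 - 734/7 = 904/7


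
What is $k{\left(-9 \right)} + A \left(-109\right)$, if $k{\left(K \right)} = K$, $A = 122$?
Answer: $-13307$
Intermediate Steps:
$k{\left(-9 \right)} + A \left(-109\right) = -9 + 122 \left(-109\right) = -9 - 13298 = -13307$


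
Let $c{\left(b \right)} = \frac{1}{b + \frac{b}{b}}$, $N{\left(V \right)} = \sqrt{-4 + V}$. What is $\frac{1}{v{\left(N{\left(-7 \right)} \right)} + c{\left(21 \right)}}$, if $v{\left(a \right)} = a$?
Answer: $\frac{22}{5325} - \frac{484 i \sqrt{11}}{5325} \approx 0.0041315 - 0.30145 i$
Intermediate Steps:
$c{\left(b \right)} = \frac{1}{1 + b}$ ($c{\left(b \right)} = \frac{1}{b + 1} = \frac{1}{1 + b}$)
$\frac{1}{v{\left(N{\left(-7 \right)} \right)} + c{\left(21 \right)}} = \frac{1}{\sqrt{-4 - 7} + \frac{1}{1 + 21}} = \frac{1}{\sqrt{-11} + \frac{1}{22}} = \frac{1}{i \sqrt{11} + \frac{1}{22}} = \frac{1}{\frac{1}{22} + i \sqrt{11}}$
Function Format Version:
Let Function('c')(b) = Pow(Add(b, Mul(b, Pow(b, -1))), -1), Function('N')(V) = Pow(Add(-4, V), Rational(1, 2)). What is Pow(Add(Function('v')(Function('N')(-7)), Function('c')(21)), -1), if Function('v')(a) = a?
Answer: Add(Rational(22, 5325), Mul(Rational(-484, 5325), I, Pow(11, Rational(1, 2)))) ≈ Add(0.0041315, Mul(-0.30145, I))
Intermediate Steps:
Function('c')(b) = Pow(Add(1, b), -1) (Function('c')(b) = Pow(Add(b, 1), -1) = Pow(Add(1, b), -1))
Pow(Add(Function('v')(Function('N')(-7)), Function('c')(21)), -1) = Pow(Add(Pow(Add(-4, -7), Rational(1, 2)), Pow(Add(1, 21), -1)), -1) = Pow(Add(Pow(-11, Rational(1, 2)), Pow(22, -1)), -1) = Pow(Add(Mul(I, Pow(11, Rational(1, 2))), Rational(1, 22)), -1) = Pow(Add(Rational(1, 22), Mul(I, Pow(11, Rational(1, 2)))), -1)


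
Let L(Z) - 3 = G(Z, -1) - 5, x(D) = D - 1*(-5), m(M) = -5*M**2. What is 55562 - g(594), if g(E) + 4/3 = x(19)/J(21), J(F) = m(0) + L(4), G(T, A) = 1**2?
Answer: 166762/3 ≈ 55587.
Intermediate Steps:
x(D) = 5 + D (x(D) = D + 5 = 5 + D)
G(T, A) = 1
L(Z) = -1 (L(Z) = 3 + (1 - 5) = 3 - 4 = -1)
J(F) = -1 (J(F) = -5*0**2 - 1 = -5*0 - 1 = 0 - 1 = -1)
g(E) = -76/3 (g(E) = -4/3 + (5 + 19)/(-1) = -4/3 + 24*(-1) = -4/3 - 24 = -76/3)
55562 - g(594) = 55562 - 1*(-76/3) = 55562 + 76/3 = 166762/3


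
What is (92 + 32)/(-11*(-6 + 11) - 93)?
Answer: -31/37 ≈ -0.83784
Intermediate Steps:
(92 + 32)/(-11*(-6 + 11) - 93) = 124/(-11*5 - 93) = 124/(-55 - 93) = 124/(-148) = 124*(-1/148) = -31/37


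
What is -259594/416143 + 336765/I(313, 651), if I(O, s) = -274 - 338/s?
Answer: -91279093267073/74369747816 ≈ -1227.4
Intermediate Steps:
-259594/416143 + 336765/I(313, 651) = -259594/416143 + 336765/(-274 - 338/651) = -259594/416143 + 336765/(-178712/651) = -259594/416143 + 336765*(-651/178712) = -259594/416143 - 219234015/178712 = -91279093267073/74369747816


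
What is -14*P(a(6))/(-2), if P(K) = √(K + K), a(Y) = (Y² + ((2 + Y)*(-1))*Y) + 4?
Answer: 28*I ≈ 28.0*I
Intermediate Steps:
a(Y) = 4 + Y² + Y*(-2 - Y) (a(Y) = (Y² + (-2 - Y)*Y) + 4 = (Y² + Y*(-2 - Y)) + 4 = 4 + Y² + Y*(-2 - Y))
P(K) = √2*√K (P(K) = √(2*K) = √2*√K)
-14*P(a(6))/(-2) = -14*√2*√(4 - 2*6)/(-2) = -14*√2*√(4 - 12)*(-1)/2 = -14*√2*√(-8)*(-1)/2 = -14*√2*(2*I*√2)*(-1)/2 = -14*4*I*(-1)/2 = -(-28)*I = 28*I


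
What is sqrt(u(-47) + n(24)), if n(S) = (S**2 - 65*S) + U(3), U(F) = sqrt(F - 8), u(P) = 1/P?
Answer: sqrt(-2173703 + 2209*I*sqrt(5))/47 ≈ 0.035641 + 31.369*I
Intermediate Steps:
U(F) = sqrt(-8 + F)
n(S) = S**2 - 65*S + I*sqrt(5) (n(S) = (S**2 - 65*S) + sqrt(-8 + 3) = (S**2 - 65*S) + sqrt(-5) = (S**2 - 65*S) + I*sqrt(5) = S**2 - 65*S + I*sqrt(5))
sqrt(u(-47) + n(24)) = sqrt(1/(-47) + (24**2 - 65*24 + I*sqrt(5))) = sqrt(-1/47 + (576 - 1560 + I*sqrt(5))) = sqrt(-1/47 + (-984 + I*sqrt(5))) = sqrt(-46249/47 + I*sqrt(5))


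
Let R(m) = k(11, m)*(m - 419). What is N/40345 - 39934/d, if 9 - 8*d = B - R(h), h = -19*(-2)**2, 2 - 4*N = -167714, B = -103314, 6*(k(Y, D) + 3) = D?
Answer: -4115854189/2240720955 ≈ -1.8368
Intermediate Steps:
k(Y, D) = -3 + D/6
N = 41929 (N = 1/2 - 1/4*(-167714) = 1/2 + 83857/2 = 41929)
h = -76 (h = -19*4 = -76)
R(m) = (-419 + m)*(-3 + m/6) (R(m) = (-3 + m/6)*(m - 419) = (-3 + m/6)*(-419 + m) = (-419 + m)*(-3 + m/6))
d = 55539/4 (d = 9/8 - (-103314 - (-419 - 76)*(-18 - 76)/6)/8 = 9/8 - (-103314 - (-495)*(-94)/6)/8 = 9/8 - (-103314 - 1*7755)/8 = 9/8 - (-103314 - 7755)/8 = 9/8 - 1/8*(-111069) = 9/8 + 111069/8 = 55539/4 ≈ 13885.)
N/40345 - 39934/d = 41929/40345 - 39934/55539/4 = 41929*(1/40345) - 39934*4/55539 = 41929/40345 - 159736/55539 = -4115854189/2240720955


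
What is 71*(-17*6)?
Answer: -7242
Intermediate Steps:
71*(-17*6) = 71*(-102) = -7242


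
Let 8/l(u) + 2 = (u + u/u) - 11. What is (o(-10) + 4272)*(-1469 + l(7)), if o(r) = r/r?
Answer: -31419369/5 ≈ -6.2839e+6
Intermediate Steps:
l(u) = 8/(-12 + u) (l(u) = 8/(-2 + ((u + u/u) - 11)) = 8/(-2 + ((u + 1) - 11)) = 8/(-2 + ((1 + u) - 11)) = 8/(-2 + (-10 + u)) = 8/(-12 + u))
o(r) = 1
(o(-10) + 4272)*(-1469 + l(7)) = (1 + 4272)*(-1469 + 8/(-12 + 7)) = 4273*(-1469 + 8/(-5)) = 4273*(-1469 + 8*(-⅕)) = 4273*(-1469 - 8/5) = 4273*(-7353/5) = -31419369/5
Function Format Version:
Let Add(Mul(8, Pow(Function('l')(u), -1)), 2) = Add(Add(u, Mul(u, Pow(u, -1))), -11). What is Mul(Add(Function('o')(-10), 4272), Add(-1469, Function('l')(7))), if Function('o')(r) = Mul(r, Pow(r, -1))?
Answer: Rational(-31419369, 5) ≈ -6.2839e+6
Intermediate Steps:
Function('l')(u) = Mul(8, Pow(Add(-12, u), -1)) (Function('l')(u) = Mul(8, Pow(Add(-2, Add(Add(u, Mul(u, Pow(u, -1))), -11)), -1)) = Mul(8, Pow(Add(-2, Add(Add(u, 1), -11)), -1)) = Mul(8, Pow(Add(-2, Add(Add(1, u), -11)), -1)) = Mul(8, Pow(Add(-2, Add(-10, u)), -1)) = Mul(8, Pow(Add(-12, u), -1)))
Function('o')(r) = 1
Mul(Add(Function('o')(-10), 4272), Add(-1469, Function('l')(7))) = Mul(Add(1, 4272), Add(-1469, Mul(8, Pow(Add(-12, 7), -1)))) = Mul(4273, Add(-1469, Mul(8, Pow(-5, -1)))) = Mul(4273, Add(-1469, Mul(8, Rational(-1, 5)))) = Mul(4273, Add(-1469, Rational(-8, 5))) = Mul(4273, Rational(-7353, 5)) = Rational(-31419369, 5)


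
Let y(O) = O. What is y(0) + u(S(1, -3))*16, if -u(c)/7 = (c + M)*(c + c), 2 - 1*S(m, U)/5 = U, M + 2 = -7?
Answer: -89600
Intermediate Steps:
M = -9 (M = -2 - 7 = -9)
S(m, U) = 10 - 5*U
u(c) = -14*c*(-9 + c) (u(c) = -7*(c - 9)*(c + c) = -7*(-9 + c)*2*c = -14*c*(-9 + c))
y(0) + u(S(1, -3))*16 = 0 + (14*(10 - 5*(-3))*(9 - (10 - 5*(-3))))*16 = 0 + (14*(10 + 15)*(9 - (10 + 15)))*16 = 0 + (14*25*(9 - 1*25))*16 = 0 + (14*25*(9 - 25))*16 = 0 + (14*25*(-16))*16 = 0 - 5600*16 = 0 - 89600 = -89600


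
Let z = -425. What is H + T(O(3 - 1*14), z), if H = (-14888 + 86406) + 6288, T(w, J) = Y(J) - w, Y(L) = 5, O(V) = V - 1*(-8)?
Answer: 77814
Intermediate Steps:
O(V) = 8 + V (O(V) = V + 8 = 8 + V)
T(w, J) = 5 - w
H = 77806 (H = 71518 + 6288 = 77806)
H + T(O(3 - 1*14), z) = 77806 + (5 - (8 + (3 - 1*14))) = 77806 + (5 - (8 + (3 - 14))) = 77806 + (5 - (8 - 11)) = 77806 + (5 - 1*(-3)) = 77806 + (5 + 3) = 77806 + 8 = 77814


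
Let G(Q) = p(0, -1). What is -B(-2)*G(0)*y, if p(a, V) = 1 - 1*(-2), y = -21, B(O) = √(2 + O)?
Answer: 0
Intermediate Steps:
p(a, V) = 3 (p(a, V) = 1 + 2 = 3)
G(Q) = 3
-B(-2)*G(0)*y = -√(2 - 2)*3*(-21) = -√0*3*(-21) = -0*3*(-21) = -0*(-21) = -1*0 = 0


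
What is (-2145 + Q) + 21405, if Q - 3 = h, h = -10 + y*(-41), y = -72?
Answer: 22205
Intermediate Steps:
h = 2942 (h = -10 - 72*(-41) = -10 + 2952 = 2942)
Q = 2945 (Q = 3 + 2942 = 2945)
(-2145 + Q) + 21405 = (-2145 + 2945) + 21405 = 800 + 21405 = 22205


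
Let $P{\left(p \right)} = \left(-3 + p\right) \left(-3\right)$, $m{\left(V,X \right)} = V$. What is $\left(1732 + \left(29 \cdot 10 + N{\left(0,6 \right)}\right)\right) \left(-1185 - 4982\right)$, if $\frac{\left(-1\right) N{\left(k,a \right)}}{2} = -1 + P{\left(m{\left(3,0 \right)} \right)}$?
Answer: $-12482008$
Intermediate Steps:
$P{\left(p \right)} = 9 - 3 p$
$N{\left(k,a \right)} = 2$ ($N{\left(k,a \right)} = - 2 \left(-1 + \left(9 - 9\right)\right) = - 2 \left(-1 + 0\right) = \left(-2\right) \left(-1\right) = 2$)
$\left(1732 + \left(29 \cdot 10 + N{\left(0,6 \right)}\right)\right) \left(-1185 - 4982\right) = \left(1732 + \left(29 \cdot 10 + 2\right)\right) \left(-1185 - 4982\right) = \left(1732 + \left(290 + 2\right)\right) \left(-6167\right) = \left(1732 + 292\right) \left(-6167\right) = 2024 \left(-6167\right) = -12482008$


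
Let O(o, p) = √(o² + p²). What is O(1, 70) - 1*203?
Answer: -203 + 13*√29 ≈ -132.99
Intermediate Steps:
O(1, 70) - 1*203 = √(1² + 70²) - 1*203 = √(1 + 4900) - 203 = √4901 - 203 = 13*√29 - 203 = -203 + 13*√29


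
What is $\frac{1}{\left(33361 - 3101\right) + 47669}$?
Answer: $\frac{1}{77929} \approx 1.2832 \cdot 10^{-5}$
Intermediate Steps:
$\frac{1}{\left(33361 - 3101\right) + 47669} = \frac{1}{30260 + 47669} = \frac{1}{77929}$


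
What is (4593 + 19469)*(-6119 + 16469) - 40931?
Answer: 249000769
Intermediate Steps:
(4593 + 19469)*(-6119 + 16469) - 40931 = 24062*10350 - 40931 = 249041700 - 40931 = 249000769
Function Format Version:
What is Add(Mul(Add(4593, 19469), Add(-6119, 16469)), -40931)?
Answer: 249000769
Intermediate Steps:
Add(Mul(Add(4593, 19469), Add(-6119, 16469)), -40931) = Add(Mul(24062, 10350), -40931) = Add(249041700, -40931) = 249000769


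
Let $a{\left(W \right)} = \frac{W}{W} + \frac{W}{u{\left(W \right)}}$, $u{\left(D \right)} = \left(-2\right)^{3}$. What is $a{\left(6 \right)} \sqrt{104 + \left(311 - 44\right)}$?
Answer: $\frac{\sqrt{371}}{4} \approx 4.8153$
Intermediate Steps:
$u{\left(D \right)} = -8$
$a{\left(W \right)} = 1 - \frac{W}{8}$ ($a{\left(W \right)} = \frac{W}{W} + \frac{W}{-8} = 1 + W \left(- \frac{1}{8}\right) = 1 - \frac{W}{8}$)
$a{\left(6 \right)} \sqrt{104 + \left(311 - 44\right)} = \left(1 - \frac{3}{4}\right) \sqrt{104 + \left(311 - 44\right)} = \frac{\sqrt{104 + 267}}{4} = \frac{\sqrt{371}}{4}$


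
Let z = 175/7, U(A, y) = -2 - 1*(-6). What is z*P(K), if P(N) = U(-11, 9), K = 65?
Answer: 100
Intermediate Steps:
U(A, y) = 4 (U(A, y) = -2 + 6 = 4)
P(N) = 4
z = 25 (z = 175*(⅐) = 25)
z*P(K) = 25*4 = 100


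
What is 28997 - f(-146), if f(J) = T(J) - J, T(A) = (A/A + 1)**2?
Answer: 28847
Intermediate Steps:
T(A) = 4 (T(A) = (1 + 1)**2 = 2**2 = 4)
f(J) = 4 - J
28997 - f(-146) = 28997 - (4 - 1*(-146)) = 28997 - (4 + 146) = 28997 - 1*150 = 28997 - 150 = 28847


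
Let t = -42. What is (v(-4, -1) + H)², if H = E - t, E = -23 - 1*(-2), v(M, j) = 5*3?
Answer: 1296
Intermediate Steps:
v(M, j) = 15
E = -21 (E = -23 + 2 = -21)
H = 21 (H = -21 - 1*(-42) = -21 + 42 = 21)
(v(-4, -1) + H)² = (15 + 21)² = 36² = 1296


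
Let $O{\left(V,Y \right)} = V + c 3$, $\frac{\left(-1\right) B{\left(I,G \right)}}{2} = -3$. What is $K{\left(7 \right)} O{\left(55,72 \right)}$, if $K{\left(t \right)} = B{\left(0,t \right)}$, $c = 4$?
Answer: $402$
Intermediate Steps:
$B{\left(I,G \right)} = 6$ ($B{\left(I,G \right)} = \left(-2\right) \left(-3\right) = 6$)
$K{\left(t \right)} = 6$
$O{\left(V,Y \right)} = 12 + V$ ($O{\left(V,Y \right)} = V + 4 \cdot 3 = V + 12 = 12 + V$)
$K{\left(7 \right)} O{\left(55,72 \right)} = 6 \left(12 + 55\right) = 6 \cdot 67 = 402$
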